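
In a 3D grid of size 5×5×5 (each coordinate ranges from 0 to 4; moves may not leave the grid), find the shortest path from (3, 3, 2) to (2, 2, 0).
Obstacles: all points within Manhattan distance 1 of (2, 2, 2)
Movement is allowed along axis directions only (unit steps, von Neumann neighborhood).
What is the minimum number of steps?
4
(one shortest path: (3, 3, 2) → (3, 3, 1) → (2, 3, 1) → (2, 3, 0) → (2, 2, 0))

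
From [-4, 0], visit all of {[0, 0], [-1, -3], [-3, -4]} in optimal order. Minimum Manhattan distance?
11
(one optimal route: (-4, 0) → (0, 0) → (-1, -3) → (-3, -4))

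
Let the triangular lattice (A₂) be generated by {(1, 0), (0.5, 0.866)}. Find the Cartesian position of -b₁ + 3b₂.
(0.5, 2.598)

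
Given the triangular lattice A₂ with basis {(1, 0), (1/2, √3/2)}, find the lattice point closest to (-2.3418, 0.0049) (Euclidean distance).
(-2, 0)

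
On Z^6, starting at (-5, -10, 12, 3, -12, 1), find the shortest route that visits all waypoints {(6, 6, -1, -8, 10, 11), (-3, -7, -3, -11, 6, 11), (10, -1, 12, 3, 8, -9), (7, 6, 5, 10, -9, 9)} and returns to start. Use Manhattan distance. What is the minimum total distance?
252
(one optimal route: (-5, -10, 12, 3, -12, 1) → (-3, -7, -3, -11, 6, 11) → (6, 6, -1, -8, 10, 11) → (7, 6, 5, 10, -9, 9) → (10, -1, 12, 3, 8, -9) → (-5, -10, 12, 3, -12, 1))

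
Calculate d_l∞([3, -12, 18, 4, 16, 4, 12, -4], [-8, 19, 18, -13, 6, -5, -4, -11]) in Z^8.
31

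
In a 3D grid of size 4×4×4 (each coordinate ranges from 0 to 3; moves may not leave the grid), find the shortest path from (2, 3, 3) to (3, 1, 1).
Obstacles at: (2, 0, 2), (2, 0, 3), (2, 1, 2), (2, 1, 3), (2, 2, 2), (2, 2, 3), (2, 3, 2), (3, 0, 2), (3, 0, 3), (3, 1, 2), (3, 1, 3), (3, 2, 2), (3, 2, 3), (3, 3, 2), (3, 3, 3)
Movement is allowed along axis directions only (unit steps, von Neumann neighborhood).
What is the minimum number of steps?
7
(one shortest path: (2, 3, 3) → (1, 3, 3) → (1, 2, 3) → (1, 1, 3) → (1, 1, 2) → (1, 1, 1) → (2, 1, 1) → (3, 1, 1))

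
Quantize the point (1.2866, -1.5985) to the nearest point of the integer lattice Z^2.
(1, -2)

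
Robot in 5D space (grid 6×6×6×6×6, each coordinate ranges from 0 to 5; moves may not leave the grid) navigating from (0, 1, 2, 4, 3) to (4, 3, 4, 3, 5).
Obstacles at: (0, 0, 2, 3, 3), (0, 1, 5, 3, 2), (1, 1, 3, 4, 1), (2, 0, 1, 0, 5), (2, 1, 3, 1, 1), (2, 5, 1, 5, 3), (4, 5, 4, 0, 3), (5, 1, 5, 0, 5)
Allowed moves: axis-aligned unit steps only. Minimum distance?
11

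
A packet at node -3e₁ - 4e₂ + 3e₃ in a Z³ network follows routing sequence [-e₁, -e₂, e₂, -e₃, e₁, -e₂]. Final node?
(-3, -5, 2)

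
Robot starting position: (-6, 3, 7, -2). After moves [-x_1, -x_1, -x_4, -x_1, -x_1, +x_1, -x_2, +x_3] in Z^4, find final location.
(-9, 2, 8, -3)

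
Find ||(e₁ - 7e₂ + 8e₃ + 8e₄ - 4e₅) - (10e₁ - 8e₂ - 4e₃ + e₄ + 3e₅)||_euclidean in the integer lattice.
18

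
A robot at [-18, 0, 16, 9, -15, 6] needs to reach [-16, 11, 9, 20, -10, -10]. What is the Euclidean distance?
24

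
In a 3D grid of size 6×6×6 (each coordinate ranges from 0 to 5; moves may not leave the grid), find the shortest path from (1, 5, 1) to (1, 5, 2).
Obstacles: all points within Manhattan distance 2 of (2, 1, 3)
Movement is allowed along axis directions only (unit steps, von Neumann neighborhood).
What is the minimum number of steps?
1
(one shortest path: (1, 5, 1) → (1, 5, 2))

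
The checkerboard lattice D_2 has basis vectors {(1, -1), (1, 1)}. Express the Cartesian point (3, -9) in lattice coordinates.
6b₁ - 3b₂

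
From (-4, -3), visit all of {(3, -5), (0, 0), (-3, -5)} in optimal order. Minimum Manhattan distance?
17
(one optimal route: (-4, -3) → (-3, -5) → (3, -5) → (0, 0))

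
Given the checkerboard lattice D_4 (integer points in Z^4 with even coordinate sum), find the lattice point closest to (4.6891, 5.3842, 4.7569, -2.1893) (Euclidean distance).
(5, 6, 5, -2)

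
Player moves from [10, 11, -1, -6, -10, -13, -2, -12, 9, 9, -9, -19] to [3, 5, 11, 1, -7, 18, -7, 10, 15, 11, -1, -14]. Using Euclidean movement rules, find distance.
43.4281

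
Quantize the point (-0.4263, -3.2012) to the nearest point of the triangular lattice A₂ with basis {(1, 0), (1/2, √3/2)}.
(0, -3.464)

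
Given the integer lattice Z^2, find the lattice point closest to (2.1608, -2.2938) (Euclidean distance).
(2, -2)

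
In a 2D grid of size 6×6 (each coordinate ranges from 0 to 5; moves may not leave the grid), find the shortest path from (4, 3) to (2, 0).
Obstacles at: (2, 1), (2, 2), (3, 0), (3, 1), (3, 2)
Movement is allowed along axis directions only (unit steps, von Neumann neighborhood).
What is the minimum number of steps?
7
(one shortest path: (4, 3) → (3, 3) → (2, 3) → (1, 3) → (1, 2) → (1, 1) → (1, 0) → (2, 0))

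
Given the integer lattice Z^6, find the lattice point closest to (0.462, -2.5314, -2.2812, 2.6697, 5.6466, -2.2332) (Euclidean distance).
(0, -3, -2, 3, 6, -2)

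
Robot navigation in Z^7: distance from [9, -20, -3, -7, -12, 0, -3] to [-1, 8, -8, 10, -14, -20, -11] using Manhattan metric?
90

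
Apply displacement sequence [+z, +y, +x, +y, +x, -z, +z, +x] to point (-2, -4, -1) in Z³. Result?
(1, -2, 0)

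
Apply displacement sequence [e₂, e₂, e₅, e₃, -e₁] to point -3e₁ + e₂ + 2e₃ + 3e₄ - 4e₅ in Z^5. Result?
(-4, 3, 3, 3, -3)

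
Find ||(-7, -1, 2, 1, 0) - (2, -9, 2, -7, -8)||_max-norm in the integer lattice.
9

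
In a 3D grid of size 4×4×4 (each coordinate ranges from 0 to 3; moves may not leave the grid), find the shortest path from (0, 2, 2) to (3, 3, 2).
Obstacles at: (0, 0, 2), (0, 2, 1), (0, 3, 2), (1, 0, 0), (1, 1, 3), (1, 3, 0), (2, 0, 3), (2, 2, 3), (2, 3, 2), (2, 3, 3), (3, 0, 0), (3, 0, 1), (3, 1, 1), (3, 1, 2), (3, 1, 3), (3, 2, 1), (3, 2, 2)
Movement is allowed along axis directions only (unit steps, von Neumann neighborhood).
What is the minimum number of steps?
6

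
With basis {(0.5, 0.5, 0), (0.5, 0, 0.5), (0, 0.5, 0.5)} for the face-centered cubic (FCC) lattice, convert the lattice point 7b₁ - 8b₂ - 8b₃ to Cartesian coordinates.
(-0.5, -0.5, -8)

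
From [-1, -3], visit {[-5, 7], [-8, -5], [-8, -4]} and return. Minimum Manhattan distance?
38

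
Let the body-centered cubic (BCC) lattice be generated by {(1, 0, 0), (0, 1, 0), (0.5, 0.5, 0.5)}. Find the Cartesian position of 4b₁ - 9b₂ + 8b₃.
(8, -5, 4)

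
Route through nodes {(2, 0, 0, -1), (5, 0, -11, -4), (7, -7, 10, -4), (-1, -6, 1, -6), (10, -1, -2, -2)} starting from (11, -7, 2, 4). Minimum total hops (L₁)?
84
(one optimal route: (11, -7, 2, 4) → (7, -7, 10, -4) → (-1, -6, 1, -6) → (2, 0, 0, -1) → (10, -1, -2, -2) → (5, 0, -11, -4))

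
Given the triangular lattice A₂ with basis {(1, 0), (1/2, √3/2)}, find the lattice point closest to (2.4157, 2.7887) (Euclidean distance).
(2.5, 2.598)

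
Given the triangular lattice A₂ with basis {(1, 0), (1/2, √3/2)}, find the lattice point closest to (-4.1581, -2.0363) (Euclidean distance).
(-4, -1.732)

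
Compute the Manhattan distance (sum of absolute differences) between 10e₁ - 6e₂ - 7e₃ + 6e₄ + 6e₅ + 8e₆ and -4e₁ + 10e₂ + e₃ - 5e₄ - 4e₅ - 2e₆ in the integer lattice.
69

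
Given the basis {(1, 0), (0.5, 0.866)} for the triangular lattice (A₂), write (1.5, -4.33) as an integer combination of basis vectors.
4b₁ - 5b₂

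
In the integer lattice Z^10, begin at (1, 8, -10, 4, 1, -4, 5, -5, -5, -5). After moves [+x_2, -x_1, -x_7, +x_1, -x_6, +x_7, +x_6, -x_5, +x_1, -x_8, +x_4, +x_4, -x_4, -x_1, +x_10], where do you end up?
(1, 9, -10, 5, 0, -4, 5, -6, -5, -4)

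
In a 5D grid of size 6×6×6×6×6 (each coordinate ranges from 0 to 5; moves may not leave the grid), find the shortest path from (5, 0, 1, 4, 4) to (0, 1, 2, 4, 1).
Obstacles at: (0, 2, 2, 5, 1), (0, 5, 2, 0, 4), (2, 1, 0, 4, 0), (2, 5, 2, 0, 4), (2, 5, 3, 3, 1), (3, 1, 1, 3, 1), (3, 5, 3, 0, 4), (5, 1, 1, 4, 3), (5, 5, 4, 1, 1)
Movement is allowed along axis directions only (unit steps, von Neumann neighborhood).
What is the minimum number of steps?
10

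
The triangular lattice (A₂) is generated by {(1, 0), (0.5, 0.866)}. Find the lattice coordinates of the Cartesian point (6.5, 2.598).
5b₁ + 3b₂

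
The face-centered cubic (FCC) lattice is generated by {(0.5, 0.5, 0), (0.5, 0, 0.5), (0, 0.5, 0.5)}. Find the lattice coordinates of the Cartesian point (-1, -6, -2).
-5b₁ + 3b₂ - 7b₃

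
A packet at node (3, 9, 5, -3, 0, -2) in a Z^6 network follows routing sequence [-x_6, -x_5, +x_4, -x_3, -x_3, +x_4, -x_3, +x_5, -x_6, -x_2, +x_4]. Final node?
(3, 8, 2, 0, 0, -4)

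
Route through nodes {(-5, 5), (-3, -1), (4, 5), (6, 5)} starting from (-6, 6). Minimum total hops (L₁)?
25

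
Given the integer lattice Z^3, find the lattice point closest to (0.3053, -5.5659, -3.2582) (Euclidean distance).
(0, -6, -3)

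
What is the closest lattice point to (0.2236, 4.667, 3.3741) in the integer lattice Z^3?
(0, 5, 3)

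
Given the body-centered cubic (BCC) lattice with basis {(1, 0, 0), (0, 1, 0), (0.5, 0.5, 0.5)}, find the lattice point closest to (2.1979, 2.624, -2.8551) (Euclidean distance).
(2, 3, -3)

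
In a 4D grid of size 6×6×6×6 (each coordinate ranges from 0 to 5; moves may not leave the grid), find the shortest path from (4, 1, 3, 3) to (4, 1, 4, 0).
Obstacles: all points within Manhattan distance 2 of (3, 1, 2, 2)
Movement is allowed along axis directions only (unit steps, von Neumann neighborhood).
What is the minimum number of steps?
4
(one shortest path: (4, 1, 3, 3) → (4, 1, 4, 3) → (4, 1, 4, 2) → (4, 1, 4, 1) → (4, 1, 4, 0))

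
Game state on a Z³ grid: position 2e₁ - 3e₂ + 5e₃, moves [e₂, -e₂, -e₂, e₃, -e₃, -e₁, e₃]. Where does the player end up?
(1, -4, 6)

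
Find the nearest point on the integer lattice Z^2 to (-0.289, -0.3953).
(0, 0)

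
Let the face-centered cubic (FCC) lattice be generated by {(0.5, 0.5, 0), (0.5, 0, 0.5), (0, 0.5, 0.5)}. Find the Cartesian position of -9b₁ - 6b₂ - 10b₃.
(-7.5, -9.5, -8)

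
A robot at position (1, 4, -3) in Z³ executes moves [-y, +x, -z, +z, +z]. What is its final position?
(2, 3, -2)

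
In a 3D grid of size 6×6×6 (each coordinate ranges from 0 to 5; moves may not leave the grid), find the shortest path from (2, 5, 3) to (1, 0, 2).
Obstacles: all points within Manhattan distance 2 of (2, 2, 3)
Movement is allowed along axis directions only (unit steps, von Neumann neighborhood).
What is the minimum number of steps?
9
(one shortest path: (2, 5, 3) → (1, 5, 3) → (0, 5, 3) → (0, 4, 3) → (0, 3, 3) → (0, 3, 2) → (0, 2, 2) → (0, 1, 2) → (1, 1, 2) → (1, 0, 2))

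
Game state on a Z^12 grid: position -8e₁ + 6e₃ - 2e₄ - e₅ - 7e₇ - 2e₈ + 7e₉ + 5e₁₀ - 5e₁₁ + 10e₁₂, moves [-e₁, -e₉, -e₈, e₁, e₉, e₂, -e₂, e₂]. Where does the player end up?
(-8, 1, 6, -2, -1, 0, -7, -3, 7, 5, -5, 10)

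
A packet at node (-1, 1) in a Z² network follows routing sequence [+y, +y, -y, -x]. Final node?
(-2, 2)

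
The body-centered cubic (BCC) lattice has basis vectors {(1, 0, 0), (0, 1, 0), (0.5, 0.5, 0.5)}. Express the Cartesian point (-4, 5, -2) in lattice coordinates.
-2b₁ + 7b₂ - 4b₃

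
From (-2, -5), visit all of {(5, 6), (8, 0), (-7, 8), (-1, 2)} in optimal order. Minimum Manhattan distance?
42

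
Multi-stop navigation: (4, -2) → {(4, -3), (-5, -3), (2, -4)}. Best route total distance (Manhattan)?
12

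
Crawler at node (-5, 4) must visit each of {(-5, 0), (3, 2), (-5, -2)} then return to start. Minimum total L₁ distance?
28
(one optimal route: (-5, 4) → (-5, 0) → (-5, -2) → (3, 2) → (-5, 4))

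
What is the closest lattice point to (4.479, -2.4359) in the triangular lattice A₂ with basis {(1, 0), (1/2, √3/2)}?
(4.5, -2.598)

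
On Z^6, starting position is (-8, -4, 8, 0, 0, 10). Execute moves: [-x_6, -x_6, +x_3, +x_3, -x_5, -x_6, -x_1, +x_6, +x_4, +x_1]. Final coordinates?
(-8, -4, 10, 1, -1, 8)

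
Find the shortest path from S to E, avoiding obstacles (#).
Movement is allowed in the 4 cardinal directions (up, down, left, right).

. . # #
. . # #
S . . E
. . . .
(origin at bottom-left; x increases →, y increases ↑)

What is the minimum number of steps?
3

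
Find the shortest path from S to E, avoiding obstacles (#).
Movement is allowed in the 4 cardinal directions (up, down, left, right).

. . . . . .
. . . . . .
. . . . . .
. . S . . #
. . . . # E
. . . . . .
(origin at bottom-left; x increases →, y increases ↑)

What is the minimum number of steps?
6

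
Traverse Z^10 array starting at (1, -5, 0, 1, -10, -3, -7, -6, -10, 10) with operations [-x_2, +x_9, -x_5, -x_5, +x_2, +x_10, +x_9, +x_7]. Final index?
(1, -5, 0, 1, -12, -3, -6, -6, -8, 11)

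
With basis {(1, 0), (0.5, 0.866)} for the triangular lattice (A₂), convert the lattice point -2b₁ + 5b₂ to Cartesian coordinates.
(0.5, 4.33)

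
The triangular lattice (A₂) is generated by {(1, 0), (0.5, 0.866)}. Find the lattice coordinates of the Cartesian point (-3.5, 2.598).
-5b₁ + 3b₂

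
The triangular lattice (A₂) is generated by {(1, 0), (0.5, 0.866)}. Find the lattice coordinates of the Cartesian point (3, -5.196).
6b₁ - 6b₂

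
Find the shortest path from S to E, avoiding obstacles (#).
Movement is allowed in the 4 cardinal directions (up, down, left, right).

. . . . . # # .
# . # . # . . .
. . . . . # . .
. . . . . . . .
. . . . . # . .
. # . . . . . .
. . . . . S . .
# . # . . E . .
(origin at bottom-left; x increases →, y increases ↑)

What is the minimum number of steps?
1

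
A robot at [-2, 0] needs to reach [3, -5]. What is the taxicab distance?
10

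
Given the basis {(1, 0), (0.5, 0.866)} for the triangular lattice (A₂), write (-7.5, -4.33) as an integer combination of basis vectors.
-5b₁ - 5b₂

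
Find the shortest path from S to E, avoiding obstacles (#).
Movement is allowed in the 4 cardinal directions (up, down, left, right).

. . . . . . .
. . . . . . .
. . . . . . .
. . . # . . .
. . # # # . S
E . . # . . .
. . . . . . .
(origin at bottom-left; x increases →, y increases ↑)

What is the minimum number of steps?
9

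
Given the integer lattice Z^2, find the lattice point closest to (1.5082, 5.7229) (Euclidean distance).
(2, 6)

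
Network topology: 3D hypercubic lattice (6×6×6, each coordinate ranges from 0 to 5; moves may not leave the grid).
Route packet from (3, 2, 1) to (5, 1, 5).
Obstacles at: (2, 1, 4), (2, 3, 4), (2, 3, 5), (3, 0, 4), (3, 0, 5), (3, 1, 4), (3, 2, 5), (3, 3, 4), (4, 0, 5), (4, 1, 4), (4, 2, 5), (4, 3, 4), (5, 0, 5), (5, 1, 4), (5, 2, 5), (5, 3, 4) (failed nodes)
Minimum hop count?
9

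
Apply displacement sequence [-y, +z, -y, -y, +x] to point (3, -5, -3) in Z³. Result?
(4, -8, -2)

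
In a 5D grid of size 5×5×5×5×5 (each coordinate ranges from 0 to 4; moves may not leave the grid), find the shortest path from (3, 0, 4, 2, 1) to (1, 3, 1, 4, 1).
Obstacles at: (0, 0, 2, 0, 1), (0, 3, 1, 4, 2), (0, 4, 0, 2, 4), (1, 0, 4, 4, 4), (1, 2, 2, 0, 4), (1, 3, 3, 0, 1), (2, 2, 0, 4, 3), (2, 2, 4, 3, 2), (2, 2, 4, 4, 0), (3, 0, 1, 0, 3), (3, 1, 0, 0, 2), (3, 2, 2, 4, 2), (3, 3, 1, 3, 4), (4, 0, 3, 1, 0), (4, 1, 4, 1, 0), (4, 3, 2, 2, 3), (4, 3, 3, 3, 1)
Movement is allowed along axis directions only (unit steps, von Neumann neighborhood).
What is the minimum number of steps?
10
(one shortest path: (3, 0, 4, 2, 1) → (2, 0, 4, 2, 1) → (1, 0, 4, 2, 1) → (1, 1, 4, 2, 1) → (1, 2, 4, 2, 1) → (1, 3, 4, 2, 1) → (1, 3, 3, 2, 1) → (1, 3, 2, 2, 1) → (1, 3, 1, 2, 1) → (1, 3, 1, 3, 1) → (1, 3, 1, 4, 1))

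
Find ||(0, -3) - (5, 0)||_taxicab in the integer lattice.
8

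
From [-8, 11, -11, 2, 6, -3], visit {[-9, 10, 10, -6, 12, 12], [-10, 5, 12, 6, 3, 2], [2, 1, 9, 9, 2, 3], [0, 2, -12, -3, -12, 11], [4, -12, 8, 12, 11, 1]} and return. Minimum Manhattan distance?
284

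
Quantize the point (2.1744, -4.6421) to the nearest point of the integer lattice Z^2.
(2, -5)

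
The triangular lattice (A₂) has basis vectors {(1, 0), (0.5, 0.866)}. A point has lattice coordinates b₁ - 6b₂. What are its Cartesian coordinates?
(-2, -5.196)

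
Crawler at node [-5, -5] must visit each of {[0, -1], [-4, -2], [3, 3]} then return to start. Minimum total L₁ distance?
32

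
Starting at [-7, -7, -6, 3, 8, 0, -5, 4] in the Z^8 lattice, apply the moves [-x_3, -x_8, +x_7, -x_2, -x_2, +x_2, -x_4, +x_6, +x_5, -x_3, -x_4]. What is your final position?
(-7, -8, -8, 1, 9, 1, -4, 3)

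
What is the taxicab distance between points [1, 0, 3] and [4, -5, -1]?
12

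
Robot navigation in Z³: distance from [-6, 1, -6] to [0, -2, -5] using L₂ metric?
6.78233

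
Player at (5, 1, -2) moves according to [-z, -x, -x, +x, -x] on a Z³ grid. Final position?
(3, 1, -3)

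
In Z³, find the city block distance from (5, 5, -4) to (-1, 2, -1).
12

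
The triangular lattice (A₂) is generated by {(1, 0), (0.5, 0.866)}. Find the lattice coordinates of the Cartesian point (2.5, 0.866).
2b₁ + b₂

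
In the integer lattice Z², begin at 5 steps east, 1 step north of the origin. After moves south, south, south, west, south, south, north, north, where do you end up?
(4, -2)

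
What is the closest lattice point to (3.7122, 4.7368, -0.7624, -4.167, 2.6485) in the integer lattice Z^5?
(4, 5, -1, -4, 3)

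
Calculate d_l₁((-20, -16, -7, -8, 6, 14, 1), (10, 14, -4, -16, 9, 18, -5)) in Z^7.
84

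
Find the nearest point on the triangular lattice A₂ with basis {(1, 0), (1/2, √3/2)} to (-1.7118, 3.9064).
(-1.5, 4.33)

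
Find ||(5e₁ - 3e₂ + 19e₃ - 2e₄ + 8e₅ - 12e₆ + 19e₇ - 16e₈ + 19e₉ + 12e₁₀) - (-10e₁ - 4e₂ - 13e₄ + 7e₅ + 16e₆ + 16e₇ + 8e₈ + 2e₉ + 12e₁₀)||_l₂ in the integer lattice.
48.6518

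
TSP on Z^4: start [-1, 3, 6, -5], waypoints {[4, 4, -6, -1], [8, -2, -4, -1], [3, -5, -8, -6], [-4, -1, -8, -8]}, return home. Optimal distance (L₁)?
88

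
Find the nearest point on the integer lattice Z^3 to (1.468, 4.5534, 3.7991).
(1, 5, 4)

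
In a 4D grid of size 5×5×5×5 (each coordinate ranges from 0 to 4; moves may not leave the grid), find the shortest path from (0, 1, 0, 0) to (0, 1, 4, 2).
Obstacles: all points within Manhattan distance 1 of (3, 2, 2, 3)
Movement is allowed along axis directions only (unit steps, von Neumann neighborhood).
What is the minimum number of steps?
6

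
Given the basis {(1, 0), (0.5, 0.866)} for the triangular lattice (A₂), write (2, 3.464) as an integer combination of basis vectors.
4b₂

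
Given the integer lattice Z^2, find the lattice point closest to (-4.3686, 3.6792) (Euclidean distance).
(-4, 4)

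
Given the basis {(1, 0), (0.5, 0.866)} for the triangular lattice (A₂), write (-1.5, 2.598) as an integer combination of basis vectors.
-3b₁ + 3b₂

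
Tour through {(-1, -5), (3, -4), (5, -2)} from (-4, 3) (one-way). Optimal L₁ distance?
20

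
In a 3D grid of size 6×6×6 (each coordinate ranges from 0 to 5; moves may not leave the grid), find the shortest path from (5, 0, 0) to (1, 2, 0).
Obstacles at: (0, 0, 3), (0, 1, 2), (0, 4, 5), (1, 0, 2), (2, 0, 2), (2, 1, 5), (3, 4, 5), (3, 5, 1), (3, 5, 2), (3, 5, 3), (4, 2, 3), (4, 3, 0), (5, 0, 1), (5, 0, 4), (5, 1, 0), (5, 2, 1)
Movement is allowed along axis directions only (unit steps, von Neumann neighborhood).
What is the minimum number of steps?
6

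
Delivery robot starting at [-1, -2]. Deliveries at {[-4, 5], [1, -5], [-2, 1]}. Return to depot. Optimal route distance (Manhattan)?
30
(one optimal route: (-1, -2) → (-4, 5) → (-2, 1) → (1, -5) → (-1, -2))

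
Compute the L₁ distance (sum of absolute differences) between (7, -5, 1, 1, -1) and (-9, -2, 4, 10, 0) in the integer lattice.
32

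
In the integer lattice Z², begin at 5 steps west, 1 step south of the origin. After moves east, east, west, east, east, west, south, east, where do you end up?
(-2, -2)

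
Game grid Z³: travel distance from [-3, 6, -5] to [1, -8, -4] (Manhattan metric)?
19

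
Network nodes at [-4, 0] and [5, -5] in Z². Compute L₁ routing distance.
14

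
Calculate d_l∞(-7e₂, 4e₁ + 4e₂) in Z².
11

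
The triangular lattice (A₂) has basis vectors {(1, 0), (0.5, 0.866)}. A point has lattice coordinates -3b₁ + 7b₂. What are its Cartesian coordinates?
(0.5, 6.062)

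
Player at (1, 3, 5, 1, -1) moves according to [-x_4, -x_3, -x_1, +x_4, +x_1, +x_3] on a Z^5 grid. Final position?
(1, 3, 5, 1, -1)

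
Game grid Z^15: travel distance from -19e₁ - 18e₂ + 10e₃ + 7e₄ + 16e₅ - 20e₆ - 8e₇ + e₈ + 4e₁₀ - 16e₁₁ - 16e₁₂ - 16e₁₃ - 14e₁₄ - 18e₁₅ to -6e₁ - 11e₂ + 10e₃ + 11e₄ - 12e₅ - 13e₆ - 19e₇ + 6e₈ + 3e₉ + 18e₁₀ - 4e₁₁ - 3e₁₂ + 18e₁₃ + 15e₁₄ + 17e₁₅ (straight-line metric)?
70.3776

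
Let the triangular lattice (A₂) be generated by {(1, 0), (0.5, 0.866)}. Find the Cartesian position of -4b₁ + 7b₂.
(-0.5, 6.062)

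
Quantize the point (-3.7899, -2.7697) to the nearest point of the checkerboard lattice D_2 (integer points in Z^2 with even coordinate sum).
(-4, -2)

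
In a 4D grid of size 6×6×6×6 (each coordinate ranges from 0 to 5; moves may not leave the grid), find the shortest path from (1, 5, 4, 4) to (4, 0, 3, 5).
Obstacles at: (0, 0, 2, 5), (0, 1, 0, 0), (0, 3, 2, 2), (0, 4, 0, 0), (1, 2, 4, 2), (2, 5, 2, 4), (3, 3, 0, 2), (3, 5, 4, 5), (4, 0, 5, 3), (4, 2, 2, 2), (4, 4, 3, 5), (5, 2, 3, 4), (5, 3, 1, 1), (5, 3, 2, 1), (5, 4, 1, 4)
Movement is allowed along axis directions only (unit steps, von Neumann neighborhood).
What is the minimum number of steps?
10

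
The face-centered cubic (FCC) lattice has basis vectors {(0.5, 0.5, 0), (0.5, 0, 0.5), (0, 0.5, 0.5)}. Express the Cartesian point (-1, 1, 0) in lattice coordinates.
-2b₂ + 2b₃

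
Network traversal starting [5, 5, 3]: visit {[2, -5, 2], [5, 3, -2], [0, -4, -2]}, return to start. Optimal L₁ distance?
40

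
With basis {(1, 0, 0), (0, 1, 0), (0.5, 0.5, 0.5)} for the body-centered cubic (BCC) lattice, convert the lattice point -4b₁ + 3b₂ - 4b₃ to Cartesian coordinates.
(-6, 1, -2)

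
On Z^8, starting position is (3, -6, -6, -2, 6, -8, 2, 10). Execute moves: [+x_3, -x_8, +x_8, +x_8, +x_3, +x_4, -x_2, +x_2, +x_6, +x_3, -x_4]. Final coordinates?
(3, -6, -3, -2, 6, -7, 2, 11)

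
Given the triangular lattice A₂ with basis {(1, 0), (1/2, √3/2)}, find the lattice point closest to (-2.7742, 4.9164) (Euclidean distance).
(-3, 5.196)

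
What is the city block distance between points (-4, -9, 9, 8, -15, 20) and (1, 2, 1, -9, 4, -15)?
95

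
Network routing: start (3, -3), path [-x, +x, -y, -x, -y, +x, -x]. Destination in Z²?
(2, -5)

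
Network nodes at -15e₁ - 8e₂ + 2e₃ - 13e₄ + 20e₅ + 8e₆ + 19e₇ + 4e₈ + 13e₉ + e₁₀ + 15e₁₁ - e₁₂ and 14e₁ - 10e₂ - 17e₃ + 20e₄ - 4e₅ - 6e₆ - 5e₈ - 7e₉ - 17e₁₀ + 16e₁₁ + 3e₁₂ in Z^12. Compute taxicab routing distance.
192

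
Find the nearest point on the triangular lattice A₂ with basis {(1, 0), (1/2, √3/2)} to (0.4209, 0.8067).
(0.5, 0.866)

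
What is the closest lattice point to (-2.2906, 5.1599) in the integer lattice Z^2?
(-2, 5)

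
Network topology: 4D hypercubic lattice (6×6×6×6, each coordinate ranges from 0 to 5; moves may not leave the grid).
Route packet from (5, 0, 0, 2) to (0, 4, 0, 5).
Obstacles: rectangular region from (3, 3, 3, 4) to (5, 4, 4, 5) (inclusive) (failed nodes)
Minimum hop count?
12
(one shortest path: (5, 0, 0, 2) → (4, 0, 0, 2) → (3, 0, 0, 2) → (2, 0, 0, 2) → (1, 0, 0, 2) → (0, 0, 0, 2) → (0, 1, 0, 2) → (0, 2, 0, 2) → (0, 3, 0, 2) → (0, 4, 0, 2) → (0, 4, 0, 3) → (0, 4, 0, 4) → (0, 4, 0, 5))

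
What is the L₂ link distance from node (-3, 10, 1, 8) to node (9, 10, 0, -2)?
15.6525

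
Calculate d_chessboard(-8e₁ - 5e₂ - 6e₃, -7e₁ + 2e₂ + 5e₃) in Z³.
11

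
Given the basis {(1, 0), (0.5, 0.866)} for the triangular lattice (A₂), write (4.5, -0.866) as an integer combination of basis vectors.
5b₁ - b₂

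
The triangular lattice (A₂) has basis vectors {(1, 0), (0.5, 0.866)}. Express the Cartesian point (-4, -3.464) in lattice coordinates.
-2b₁ - 4b₂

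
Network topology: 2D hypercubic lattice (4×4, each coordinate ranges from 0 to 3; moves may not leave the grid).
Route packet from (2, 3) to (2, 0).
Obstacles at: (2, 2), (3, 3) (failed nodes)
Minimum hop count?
5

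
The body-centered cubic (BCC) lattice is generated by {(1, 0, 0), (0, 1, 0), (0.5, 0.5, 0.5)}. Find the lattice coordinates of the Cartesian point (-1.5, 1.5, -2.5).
b₁ + 4b₂ - 5b₃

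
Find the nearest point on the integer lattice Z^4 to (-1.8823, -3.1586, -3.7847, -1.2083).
(-2, -3, -4, -1)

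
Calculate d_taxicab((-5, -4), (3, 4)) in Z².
16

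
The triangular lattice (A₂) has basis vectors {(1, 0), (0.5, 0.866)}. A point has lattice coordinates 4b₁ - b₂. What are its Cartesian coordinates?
(3.5, -0.866)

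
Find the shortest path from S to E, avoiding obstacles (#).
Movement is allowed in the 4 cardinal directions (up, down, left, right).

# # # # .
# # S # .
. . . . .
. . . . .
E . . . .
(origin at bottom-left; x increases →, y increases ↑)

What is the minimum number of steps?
5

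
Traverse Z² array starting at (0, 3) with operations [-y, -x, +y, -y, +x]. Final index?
(0, 2)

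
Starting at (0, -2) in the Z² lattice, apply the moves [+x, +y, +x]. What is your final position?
(2, -1)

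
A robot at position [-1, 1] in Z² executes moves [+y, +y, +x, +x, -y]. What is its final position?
(1, 2)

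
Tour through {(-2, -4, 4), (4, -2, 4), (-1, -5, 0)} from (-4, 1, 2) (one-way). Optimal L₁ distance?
25
(one optimal route: (-4, 1, 2) → (-1, -5, 0) → (-2, -4, 4) → (4, -2, 4))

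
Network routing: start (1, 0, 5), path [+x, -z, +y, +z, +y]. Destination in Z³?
(2, 2, 5)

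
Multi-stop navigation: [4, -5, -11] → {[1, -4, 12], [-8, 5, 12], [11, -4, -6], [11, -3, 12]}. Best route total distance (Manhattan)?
61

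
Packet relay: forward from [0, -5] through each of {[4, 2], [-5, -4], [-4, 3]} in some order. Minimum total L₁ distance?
23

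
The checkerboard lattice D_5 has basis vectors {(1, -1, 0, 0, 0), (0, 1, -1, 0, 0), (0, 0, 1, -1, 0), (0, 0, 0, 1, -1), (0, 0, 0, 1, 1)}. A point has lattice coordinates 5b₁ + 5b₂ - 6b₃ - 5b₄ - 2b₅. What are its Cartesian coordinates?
(5, 0, -11, -1, 3)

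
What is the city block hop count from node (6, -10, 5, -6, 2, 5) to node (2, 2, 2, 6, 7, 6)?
37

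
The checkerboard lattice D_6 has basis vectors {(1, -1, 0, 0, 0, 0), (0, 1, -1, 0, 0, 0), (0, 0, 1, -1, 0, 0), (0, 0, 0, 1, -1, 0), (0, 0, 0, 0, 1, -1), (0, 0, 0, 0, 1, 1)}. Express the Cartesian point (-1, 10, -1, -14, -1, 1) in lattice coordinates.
-b₁ + 9b₂ + 8b₃ - 6b₄ - 4b₅ - 3b₆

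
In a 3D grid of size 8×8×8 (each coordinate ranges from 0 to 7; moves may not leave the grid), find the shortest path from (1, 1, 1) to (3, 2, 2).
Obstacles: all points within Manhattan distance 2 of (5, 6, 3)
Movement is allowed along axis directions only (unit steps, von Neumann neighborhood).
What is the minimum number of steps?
4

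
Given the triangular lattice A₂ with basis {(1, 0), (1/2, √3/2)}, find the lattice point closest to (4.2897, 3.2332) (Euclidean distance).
(4, 3.464)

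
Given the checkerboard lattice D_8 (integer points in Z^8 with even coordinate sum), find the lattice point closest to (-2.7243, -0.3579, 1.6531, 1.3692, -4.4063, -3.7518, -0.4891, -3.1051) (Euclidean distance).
(-3, 0, 2, 1, -4, -4, -1, -3)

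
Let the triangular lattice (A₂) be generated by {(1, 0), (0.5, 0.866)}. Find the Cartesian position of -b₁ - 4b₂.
(-3, -3.464)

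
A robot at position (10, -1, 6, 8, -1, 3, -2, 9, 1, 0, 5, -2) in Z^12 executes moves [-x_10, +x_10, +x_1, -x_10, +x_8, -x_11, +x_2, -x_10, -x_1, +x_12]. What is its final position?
(10, 0, 6, 8, -1, 3, -2, 10, 1, -2, 4, -1)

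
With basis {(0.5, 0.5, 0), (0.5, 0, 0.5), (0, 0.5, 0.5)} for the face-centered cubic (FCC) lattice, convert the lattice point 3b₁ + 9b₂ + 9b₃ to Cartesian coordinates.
(6, 6, 9)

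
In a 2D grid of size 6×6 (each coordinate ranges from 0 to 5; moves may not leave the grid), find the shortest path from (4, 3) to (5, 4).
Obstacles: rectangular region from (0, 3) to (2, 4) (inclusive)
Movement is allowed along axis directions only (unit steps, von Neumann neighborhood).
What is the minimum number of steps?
2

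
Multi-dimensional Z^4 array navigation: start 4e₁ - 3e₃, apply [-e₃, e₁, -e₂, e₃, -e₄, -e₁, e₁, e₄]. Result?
(5, -1, -3, 0)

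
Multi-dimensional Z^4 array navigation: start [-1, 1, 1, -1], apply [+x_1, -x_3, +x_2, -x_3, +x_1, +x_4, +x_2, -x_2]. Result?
(1, 2, -1, 0)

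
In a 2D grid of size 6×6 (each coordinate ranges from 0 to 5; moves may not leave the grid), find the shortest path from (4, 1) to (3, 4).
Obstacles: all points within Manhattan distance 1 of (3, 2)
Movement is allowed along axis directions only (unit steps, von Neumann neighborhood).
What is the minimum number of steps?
6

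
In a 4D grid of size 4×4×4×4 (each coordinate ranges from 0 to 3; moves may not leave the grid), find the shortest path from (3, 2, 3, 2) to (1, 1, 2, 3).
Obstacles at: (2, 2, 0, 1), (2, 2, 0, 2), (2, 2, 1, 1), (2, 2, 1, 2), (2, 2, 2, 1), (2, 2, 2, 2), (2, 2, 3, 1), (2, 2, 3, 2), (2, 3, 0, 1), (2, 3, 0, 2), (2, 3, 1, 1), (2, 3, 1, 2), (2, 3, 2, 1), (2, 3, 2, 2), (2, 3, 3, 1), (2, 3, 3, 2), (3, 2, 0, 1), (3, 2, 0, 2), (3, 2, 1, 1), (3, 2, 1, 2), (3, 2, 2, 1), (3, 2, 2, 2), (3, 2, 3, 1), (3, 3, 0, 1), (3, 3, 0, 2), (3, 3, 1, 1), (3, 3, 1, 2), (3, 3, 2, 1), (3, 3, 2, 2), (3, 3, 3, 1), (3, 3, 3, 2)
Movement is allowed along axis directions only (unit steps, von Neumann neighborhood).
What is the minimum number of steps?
5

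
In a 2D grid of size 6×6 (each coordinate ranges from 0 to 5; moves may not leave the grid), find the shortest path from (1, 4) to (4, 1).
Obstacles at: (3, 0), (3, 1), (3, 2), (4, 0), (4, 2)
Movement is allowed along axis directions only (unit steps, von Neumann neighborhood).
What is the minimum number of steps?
8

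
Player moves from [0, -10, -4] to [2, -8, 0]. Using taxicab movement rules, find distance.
8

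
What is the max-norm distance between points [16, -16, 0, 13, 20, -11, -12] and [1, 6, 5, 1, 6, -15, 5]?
22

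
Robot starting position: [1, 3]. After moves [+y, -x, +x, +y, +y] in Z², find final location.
(1, 6)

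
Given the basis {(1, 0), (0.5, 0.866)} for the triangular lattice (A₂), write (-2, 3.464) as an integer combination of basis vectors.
-4b₁ + 4b₂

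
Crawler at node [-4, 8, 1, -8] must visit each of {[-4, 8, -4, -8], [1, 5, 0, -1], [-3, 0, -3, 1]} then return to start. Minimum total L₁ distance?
54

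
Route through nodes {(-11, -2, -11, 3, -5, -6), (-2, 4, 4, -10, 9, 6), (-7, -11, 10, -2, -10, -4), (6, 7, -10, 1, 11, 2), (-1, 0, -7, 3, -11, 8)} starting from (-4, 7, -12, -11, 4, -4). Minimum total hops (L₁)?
208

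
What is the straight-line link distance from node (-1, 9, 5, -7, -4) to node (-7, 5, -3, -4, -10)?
12.6886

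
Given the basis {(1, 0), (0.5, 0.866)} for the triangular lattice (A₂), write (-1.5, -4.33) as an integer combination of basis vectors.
b₁ - 5b₂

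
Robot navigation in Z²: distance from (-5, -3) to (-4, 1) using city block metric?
5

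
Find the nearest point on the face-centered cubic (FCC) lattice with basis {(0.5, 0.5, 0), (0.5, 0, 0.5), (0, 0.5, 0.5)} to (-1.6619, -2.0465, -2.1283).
(-2, -2, -2)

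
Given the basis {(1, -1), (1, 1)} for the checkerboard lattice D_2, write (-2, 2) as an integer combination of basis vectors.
-2b₁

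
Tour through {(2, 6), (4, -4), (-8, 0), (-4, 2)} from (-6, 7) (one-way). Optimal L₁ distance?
37
(one optimal route: (-6, 7) → (-8, 0) → (-4, 2) → (2, 6) → (4, -4))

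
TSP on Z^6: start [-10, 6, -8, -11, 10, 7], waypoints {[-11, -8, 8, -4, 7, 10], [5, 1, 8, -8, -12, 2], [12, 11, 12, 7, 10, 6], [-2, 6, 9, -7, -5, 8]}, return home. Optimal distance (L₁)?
240
(one optimal route: (-10, 6, -8, -11, 10, 7) → (-11, -8, 8, -4, 7, 10) → (-2, 6, 9, -7, -5, 8) → (5, 1, 8, -8, -12, 2) → (12, 11, 12, 7, 10, 6) → (-10, 6, -8, -11, 10, 7))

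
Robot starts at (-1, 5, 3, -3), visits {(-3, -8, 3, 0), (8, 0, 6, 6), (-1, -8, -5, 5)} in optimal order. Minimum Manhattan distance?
62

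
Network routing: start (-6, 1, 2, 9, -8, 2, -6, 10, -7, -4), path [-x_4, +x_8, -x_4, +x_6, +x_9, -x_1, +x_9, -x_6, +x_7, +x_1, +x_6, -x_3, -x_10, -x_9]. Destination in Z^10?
(-6, 1, 1, 7, -8, 3, -5, 11, -6, -5)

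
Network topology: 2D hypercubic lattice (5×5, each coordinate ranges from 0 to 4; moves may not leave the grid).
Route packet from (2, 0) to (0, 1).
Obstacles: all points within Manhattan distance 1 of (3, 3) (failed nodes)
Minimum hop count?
3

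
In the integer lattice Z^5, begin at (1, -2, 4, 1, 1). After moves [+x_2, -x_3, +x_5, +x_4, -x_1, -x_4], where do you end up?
(0, -1, 3, 1, 2)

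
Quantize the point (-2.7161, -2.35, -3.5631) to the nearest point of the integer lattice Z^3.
(-3, -2, -4)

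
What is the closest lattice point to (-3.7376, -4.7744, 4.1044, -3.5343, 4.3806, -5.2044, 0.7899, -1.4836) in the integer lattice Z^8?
(-4, -5, 4, -4, 4, -5, 1, -1)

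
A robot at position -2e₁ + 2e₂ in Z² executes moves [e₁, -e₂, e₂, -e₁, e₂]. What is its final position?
(-2, 3)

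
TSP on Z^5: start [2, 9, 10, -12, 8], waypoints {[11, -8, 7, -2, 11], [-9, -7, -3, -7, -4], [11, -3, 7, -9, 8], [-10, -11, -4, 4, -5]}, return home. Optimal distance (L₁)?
174
(one optimal route: (2, 9, 10, -12, 8) → (-9, -7, -3, -7, -4) → (-10, -11, -4, 4, -5) → (11, -8, 7, -2, 11) → (11, -3, 7, -9, 8) → (2, 9, 10, -12, 8))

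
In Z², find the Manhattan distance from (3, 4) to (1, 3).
3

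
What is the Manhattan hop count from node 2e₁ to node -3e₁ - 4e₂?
9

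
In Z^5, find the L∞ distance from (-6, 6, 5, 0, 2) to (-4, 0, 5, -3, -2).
6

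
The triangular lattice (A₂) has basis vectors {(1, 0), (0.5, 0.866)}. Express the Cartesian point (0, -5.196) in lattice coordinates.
3b₁ - 6b₂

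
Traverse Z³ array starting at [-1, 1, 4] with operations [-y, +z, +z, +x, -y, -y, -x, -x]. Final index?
(-2, -2, 6)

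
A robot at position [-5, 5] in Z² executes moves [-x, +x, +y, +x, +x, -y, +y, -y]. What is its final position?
(-3, 5)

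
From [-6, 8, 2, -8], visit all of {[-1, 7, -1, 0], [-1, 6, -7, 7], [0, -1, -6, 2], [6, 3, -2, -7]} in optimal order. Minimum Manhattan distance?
68
(one optimal route: (-6, 8, 2, -8) → (-1, 7, -1, 0) → (-1, 6, -7, 7) → (0, -1, -6, 2) → (6, 3, -2, -7))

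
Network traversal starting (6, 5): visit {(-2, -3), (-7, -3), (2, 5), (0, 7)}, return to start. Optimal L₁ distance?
46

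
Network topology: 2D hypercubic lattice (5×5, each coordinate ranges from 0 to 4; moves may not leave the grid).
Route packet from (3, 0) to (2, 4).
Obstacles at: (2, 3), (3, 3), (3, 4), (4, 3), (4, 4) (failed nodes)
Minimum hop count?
7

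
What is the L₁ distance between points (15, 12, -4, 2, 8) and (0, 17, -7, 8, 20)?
41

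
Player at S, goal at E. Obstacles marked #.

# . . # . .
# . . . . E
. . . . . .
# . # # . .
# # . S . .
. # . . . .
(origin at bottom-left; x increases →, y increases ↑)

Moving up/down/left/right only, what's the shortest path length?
5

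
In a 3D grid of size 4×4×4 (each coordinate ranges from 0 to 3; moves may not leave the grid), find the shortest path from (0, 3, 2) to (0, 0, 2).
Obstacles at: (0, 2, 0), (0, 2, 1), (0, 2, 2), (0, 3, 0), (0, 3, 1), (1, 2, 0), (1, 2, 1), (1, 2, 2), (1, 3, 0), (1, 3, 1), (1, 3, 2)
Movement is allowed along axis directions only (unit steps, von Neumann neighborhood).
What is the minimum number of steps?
5
(one shortest path: (0, 3, 2) → (0, 3, 3) → (0, 2, 3) → (0, 1, 3) → (0, 0, 3) → (0, 0, 2))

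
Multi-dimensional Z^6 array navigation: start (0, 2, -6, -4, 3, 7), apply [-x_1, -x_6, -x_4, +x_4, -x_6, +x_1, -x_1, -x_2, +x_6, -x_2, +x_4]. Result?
(-1, 0, -6, -3, 3, 6)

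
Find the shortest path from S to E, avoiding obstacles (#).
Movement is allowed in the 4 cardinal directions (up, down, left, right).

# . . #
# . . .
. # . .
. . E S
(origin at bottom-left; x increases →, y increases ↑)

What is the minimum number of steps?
1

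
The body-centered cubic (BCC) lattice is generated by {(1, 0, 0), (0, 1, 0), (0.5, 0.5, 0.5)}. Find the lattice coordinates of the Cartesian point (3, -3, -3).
6b₁ - 6b₃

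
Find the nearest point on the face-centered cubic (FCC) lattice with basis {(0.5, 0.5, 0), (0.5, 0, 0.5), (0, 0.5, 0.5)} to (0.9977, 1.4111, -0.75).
(1, 1.5, -0.5)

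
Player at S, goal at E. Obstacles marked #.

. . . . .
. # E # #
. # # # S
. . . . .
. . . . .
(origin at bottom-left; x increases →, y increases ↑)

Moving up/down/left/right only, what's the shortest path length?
11
(one shortest path: (4, 2) → (4, 1) → (3, 1) → (2, 1) → (1, 1) → (0, 1) → (0, 2) → (0, 3) → (0, 4) → (1, 4) → (2, 4) → (2, 3))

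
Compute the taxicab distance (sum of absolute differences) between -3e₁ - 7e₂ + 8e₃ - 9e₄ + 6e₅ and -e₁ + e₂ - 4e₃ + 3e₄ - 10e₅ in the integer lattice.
50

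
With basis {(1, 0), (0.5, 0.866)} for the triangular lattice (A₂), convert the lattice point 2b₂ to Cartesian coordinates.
(1, 1.732)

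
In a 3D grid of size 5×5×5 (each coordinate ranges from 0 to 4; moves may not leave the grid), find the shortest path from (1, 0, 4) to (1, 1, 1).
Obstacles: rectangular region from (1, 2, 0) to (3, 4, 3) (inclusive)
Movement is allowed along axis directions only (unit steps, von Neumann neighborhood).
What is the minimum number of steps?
4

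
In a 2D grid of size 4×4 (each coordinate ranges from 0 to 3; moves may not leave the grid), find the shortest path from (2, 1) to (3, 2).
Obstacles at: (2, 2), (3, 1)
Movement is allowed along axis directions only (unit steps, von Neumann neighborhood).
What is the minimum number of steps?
6
(one shortest path: (2, 1) → (1, 1) → (1, 2) → (1, 3) → (2, 3) → (3, 3) → (3, 2))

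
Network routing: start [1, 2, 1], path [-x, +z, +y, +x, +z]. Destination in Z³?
(1, 3, 3)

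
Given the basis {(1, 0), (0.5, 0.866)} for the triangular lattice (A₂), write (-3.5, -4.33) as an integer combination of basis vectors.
-b₁ - 5b₂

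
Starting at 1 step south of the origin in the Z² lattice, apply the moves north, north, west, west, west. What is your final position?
(-3, 1)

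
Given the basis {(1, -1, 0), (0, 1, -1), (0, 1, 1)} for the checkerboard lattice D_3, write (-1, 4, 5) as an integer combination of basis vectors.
-b₁ - b₂ + 4b₃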